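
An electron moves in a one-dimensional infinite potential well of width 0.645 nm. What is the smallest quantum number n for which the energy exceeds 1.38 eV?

E_1 = h²/(8m_eL²) = 1.448×10^-19 J = 0.9039 eV.
Need n² > 1.38/0.9039 = 1.527, i.e. n > 1.236.
The smallest integer satisfying this is n = 2.

n = 2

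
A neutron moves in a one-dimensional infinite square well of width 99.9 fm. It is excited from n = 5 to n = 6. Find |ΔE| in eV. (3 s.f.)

E_1 = h²/(8m_nL²) = 3.283×10^-15 J.
|ΔE| = |5² − 6²|·E_1 = 11·3.283×10^-15 J = 3.611×10^-14 J = 2.25×10^5 eV.

|ΔE| = 2.25×10^5 eV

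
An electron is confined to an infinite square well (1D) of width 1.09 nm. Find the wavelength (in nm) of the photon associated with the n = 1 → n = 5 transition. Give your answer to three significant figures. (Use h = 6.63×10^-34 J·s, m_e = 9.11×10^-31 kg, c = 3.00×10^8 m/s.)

E_1 = h²/(8m_eL²) = 5.077×10^-20 J, so ΔE = (5² − 1²)E_1 = 1.218×10^-18 J.
λ = hc/ΔE = (6.63×10^-34·3.00×10^8)/1.218×10^-18 = 1.63×10^-7 m = 163 nm.

λ = 163 nm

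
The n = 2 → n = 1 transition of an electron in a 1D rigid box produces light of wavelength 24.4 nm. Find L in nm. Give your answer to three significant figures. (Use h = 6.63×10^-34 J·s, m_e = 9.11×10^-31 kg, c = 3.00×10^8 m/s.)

L = 0.149 nm

The photon carries ΔE = hc/λ = 6.63×10^-34·3.00×10^8/2.44×10^-8 m = 8.152×10^-18 J.
Since ΔE = (2² − 1²)E_1, E_1 = 2.717×10^-18 J, and L = h/√(8m_eE_1) = 1.49×10^-10 m = 0.149 nm.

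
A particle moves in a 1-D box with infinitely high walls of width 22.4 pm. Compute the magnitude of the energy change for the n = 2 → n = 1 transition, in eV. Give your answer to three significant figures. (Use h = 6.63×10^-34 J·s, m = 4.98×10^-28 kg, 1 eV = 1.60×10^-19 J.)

E_1 = h²/(8mL²) = 2.199×10^-19 J.
|ΔE| = |2² − 1²|·E_1 = 3·2.199×10^-19 J = 6.597×10^-19 J = 4.12 eV.

|ΔE| = 4.12 eV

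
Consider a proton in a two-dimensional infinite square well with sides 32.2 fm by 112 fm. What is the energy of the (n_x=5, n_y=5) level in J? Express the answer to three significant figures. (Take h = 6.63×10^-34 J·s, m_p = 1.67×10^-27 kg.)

For a 2D rectangular well E = (h²/8m_p)·Σ n_i²/L_i² = (6.63×10^-34)²/(8·1.67×10^-27) · [5²/(32.2 fm)² + 5²/(112 fm)²].
Evaluating gives E = 8.59×10^-13 J.

E = 8.59×10^-13 J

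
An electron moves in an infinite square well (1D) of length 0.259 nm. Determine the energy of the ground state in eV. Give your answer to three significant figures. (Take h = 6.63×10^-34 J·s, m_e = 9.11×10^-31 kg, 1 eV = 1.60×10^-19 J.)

E_1 = 5.62 eV

For an infinite well E_n = n²h²/(8m_eL²), so E_1 = h²/(8m_eL²) = (6.63×10^-34)²/(8·9.11×10^-31·(2.59×10^-10 m)²) = 8.991×10^-19 J.
Converting, E_1 = 8.991×10^-19 J / (1.60×10^-19 J/eV) = 5.62 eV.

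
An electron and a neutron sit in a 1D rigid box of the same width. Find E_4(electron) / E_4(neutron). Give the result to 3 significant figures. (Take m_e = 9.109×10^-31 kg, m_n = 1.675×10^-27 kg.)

E_n ∝ 1/m at fixed n and L, so the ratio is m_n/m_e = 1.675×10^-27/9.109×10^-31 = 1.84×10^3.

1.84×10^3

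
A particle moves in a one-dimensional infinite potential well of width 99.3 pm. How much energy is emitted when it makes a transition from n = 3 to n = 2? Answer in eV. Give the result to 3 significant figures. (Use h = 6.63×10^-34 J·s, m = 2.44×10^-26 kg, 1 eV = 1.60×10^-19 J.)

|ΔE| = 0.00714 eV

E_1 = h²/(8mL²) = 2.284×10^-22 J.
|ΔE| = |3² − 2²|·E_1 = 5·2.284×10^-22 J = 1.142×10^-21 J = 0.00714 eV.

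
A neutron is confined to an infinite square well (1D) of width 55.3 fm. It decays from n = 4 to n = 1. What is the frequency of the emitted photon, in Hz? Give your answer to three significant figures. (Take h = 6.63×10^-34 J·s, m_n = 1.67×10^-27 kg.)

E_1 = h²/(8m_nL²) = 1.076×10^-14 J and ΔE = (4² − 1²)E_1 = 1.614×10^-13 J.
f = ΔE/h = 1.614×10^-13/6.63×10^-34 = 2.43×10^20 Hz.

f = 2.43×10^20 Hz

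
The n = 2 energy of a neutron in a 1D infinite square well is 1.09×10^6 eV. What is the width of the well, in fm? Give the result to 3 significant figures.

From E_n = n²h²/(8m_nL²), L = n·h/√(8m_nE_n).
E_2 = 1.09×10^6 eV = 1.746×10^-13 J, so L = 2·6.626×10^-34/√(8·1.675×10^-27·1.746×10^-13) = 2.74×10^-14 m = 27.4 fm.

L = 27.4 fm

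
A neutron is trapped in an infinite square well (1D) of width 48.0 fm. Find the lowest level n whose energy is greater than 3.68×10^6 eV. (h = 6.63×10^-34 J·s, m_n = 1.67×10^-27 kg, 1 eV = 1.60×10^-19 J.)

E_1 = h²/(8m_nL²) = 1.428×10^-14 J = 8.925×10^4 eV.
Need n² > 3.68×10^6/8.925×10^4 = 41.23, i.e. n > 6.421.
The smallest integer satisfying this is n = 7.

n = 7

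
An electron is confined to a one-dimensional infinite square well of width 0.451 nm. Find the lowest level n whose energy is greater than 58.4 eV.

n = 6

E_1 = h²/(8m_eL²) = 2.962×10^-19 J = 1.849 eV.
Need n² > 58.4/1.849 = 31.58, i.e. n > 5.620.
The smallest integer satisfying this is n = 6.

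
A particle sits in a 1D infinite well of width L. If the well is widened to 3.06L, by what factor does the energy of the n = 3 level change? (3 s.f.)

E_n ∝ 1/L², so the energy scales by 1/3.06² = 0.107.

0.107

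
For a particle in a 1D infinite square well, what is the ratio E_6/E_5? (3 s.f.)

E_n ∝ n², so E_6/E_5 = 6²/5² = 36/25 = 1.44.

1.44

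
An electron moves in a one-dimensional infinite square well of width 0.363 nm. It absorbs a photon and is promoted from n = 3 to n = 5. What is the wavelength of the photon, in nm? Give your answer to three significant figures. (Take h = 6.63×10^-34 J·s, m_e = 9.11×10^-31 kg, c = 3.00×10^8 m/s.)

E_1 = h²/(8m_eL²) = 4.577×10^-19 J, so ΔE = (5² − 3²)E_1 = 7.323×10^-18 J.
λ = hc/ΔE = (6.63×10^-34·3.00×10^8)/7.323×10^-18 = 2.72×10^-8 m = 27.2 nm.

λ = 27.2 nm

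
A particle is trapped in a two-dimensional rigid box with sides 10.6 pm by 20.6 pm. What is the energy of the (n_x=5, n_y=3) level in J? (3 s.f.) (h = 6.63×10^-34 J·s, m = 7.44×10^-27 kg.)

For a 2D rectangular well E = (h²/8m)·Σ n_i²/L_i² = (6.63×10^-34)²/(8·7.44×10^-27) · [5²/(10.6 pm)² + 3²/(20.6 pm)²].
Evaluating gives E = 1.80×10^-18 J.

E = 1.80×10^-18 J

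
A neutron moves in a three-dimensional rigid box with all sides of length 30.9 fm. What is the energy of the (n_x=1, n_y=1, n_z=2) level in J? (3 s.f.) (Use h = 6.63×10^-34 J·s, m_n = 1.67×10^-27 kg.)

For a 3D rectangular well E = (h²/8m_n)·Σ n_i²/L_i² = (6.63×10^-34)²/(8·1.67×10^-27) · [1²/(30.9 fm)² + 1²/(30.9 fm)² + 2²/(30.9 fm)²].
Evaluating gives E = 2.07×10^-13 J.

E = 2.07×10^-13 J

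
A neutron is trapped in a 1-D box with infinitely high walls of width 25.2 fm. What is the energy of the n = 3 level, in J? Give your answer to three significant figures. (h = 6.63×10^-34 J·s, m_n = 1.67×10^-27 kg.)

E_3 = 4.66×10^-13 J

For an infinite well E_n = n²h²/(8m_nL²), so E_1 = h²/(8m_nL²) = (6.63×10^-34)²/(8·1.67×10^-27·(2.52×10^-14 m)²) = 5.181×10^-14 J.
Then E_3 = 3²·E_1 = 9·5.181×10^-14 J = 4.66×10^-13 J.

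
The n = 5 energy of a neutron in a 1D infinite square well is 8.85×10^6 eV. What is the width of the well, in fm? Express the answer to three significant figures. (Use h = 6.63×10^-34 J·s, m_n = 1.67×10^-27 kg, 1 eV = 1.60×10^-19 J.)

L = 24.1 fm

From E_n = n²h²/(8m_nL²), L = n·h/√(8m_nE_n).
E_5 = 8.85×10^6 eV = 1.416×10^-12 J, so L = 5·6.63×10^-34/√(8·1.67×10^-27·1.416×10^-12) = 2.41×10^-14 m = 24.1 fm.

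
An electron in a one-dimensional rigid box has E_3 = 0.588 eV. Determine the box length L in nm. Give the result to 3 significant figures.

L = 2.40 nm

From E_n = n²h²/(8m_eL²), L = n·h/√(8m_eE_n).
E_3 = 0.588 eV = 9.420×10^-20 J, so L = 3·6.626×10^-34/√(8·9.109×10^-31·9.420×10^-20) = 2.40×10^-9 m = 2.40 nm.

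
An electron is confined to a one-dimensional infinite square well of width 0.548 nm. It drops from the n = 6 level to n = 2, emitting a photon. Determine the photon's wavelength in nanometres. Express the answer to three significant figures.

E_1 = h²/(8m_eL²) = 2.006×10^-19 J, so ΔE = (6² − 2²)E_1 = 6.419×10^-18 J.
λ = hc/ΔE = (6.626×10^-34·2.998×10^8)/6.419×10^-18 = 3.09×10^-8 m = 30.9 nm.

λ = 30.9 nm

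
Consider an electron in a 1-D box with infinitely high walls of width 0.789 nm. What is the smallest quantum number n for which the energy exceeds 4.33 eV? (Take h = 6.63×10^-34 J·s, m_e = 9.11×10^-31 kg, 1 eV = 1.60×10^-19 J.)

n = 3

E_1 = h²/(8m_eL²) = 9.689×10^-20 J = 0.6056 eV.
Need n² > 4.33/0.6056 = 7.150, i.e. n > 2.674.
The smallest integer satisfying this is n = 3.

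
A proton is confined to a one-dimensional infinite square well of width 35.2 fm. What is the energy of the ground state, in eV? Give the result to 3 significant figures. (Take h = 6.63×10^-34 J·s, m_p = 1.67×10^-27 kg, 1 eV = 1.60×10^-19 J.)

E_1 = 1.66×10^5 eV

For an infinite well E_n = n²h²/(8m_pL²), so E_1 = h²/(8m_pL²) = (6.63×10^-34)²/(8·1.67×10^-27·(3.52×10^-14 m)²) = 2.655×10^-14 J.
Converting, E_1 = 2.655×10^-14 J / (1.60×10^-19 J/eV) = 1.66×10^5 eV.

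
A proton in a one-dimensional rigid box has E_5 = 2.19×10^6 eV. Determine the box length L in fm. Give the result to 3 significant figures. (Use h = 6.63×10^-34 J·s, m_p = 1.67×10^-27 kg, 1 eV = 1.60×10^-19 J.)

From E_n = n²h²/(8m_pL²), L = n·h/√(8m_pE_n).
E_5 = 2.19×10^6 eV = 3.504×10^-13 J, so L = 5·6.63×10^-34/√(8·1.67×10^-27·3.504×10^-13) = 4.85×10^-14 m = 48.5 fm.

L = 48.5 fm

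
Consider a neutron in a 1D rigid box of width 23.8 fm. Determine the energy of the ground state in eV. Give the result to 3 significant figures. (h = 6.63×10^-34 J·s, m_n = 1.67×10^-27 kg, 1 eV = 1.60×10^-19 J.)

For an infinite well E_n = n²h²/(8m_nL²), so E_1 = h²/(8m_nL²) = (6.63×10^-34)²/(8·1.67×10^-27·(2.38×10^-14 m)²) = 5.809×10^-14 J.
Converting, E_1 = 5.809×10^-14 J / (1.60×10^-19 J/eV) = 3.63×10^5 eV.

E_1 = 3.63×10^5 eV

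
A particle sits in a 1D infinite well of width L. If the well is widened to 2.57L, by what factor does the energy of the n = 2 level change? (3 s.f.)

0.151

E_n ∝ 1/L², so the energy scales by 1/2.57² = 0.151.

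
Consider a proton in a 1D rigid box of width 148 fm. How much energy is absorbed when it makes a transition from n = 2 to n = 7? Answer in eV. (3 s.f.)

|ΔE| = 4.21×10^5 eV

E_1 = h²/(8m_pL²) = 1.498×10^-15 J.
|ΔE| = |2² − 7²|·E_1 = 45·1.498×10^-15 J = 6.741×10^-14 J = 4.21×10^5 eV.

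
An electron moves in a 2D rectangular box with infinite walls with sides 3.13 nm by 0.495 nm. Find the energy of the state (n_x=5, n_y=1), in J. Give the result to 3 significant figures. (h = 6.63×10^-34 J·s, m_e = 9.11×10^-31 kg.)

E = 4.00×10^-19 J

For a 2D rectangular well E = (h²/8m_e)·Σ n_i²/L_i² = (6.63×10^-34)²/(8·9.11×10^-31) · [5²/(3.13 nm)² + 1²/(0.495 nm)²].
Evaluating gives E = 4.00×10^-19 J.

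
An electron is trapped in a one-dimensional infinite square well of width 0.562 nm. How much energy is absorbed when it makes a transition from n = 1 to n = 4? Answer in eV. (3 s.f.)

|ΔE| = 17.9 eV

E_1 = h²/(8m_eL²) = 1.908×10^-19 J.
|ΔE| = |1² − 4²|·E_1 = 15·1.908×10^-19 J = 2.862×10^-18 J = 17.9 eV.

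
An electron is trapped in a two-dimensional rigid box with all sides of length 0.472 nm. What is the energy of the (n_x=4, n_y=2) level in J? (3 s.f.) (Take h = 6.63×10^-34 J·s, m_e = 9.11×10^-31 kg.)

For a 2D rectangular well E = (h²/8m_e)·Σ n_i²/L_i² = (6.63×10^-34)²/(8·9.11×10^-31) · [4²/(0.472 nm)² + 2²/(0.472 nm)²].
Evaluating gives E = 5.41×10^-18 J.

E = 5.41×10^-18 J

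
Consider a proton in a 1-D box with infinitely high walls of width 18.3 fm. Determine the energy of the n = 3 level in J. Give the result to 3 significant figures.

For an infinite well E_n = n²h²/(8m_pL²), so E_1 = h²/(8m_pL²) = (6.626×10^-34)²/(8·1.673×10^-27·(1.83×10^-14 m)²) = 9.795×10^-14 J.
Then E_3 = 3²·E_1 = 9·9.795×10^-14 J = 8.82×10^-13 J.

E_3 = 8.82×10^-13 J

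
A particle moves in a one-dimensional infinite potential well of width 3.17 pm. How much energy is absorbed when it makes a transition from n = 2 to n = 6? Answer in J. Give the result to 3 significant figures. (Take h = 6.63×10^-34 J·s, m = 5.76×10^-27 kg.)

E_1 = h²/(8mL²) = 9.493×10^-19 J.
|ΔE| = |2² − 6²|·E_1 = 32·9.493×10^-19 J = 3.04×10^-17 J.

|ΔE| = 3.04×10^-17 J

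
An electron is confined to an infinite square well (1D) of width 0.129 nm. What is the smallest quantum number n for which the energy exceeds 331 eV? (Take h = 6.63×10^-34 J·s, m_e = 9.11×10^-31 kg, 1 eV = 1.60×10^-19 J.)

E_1 = h²/(8m_eL²) = 3.624×10^-18 J = 22.65 eV.
Need n² > 331/22.65 = 14.61, i.e. n > 3.822.
The smallest integer satisfying this is n = 4.

n = 4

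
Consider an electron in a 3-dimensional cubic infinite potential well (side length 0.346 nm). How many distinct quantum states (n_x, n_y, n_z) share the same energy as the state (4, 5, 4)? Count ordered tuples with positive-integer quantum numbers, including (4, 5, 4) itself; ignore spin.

The level has n_x² + n_y² + n_z² = 57. The ordered positive-integer solutions are (2, 2, 7), (2, 7, 2), (4, 4, 5), (4, 5, 4), (5, 4, 4), (7, 2, 2).
That gives 6 states.

degeneracy = 6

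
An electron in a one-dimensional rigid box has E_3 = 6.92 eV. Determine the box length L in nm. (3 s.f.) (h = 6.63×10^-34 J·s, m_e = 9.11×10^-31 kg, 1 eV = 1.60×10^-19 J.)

L = 0.700 nm

From E_n = n²h²/(8m_eL²), L = n·h/√(8m_eE_n).
E_3 = 6.92 eV = 1.107×10^-18 J, so L = 3·6.63×10^-34/√(8·9.11×10^-31·1.107×10^-18) = 7.00×10^-10 m = 0.700 nm.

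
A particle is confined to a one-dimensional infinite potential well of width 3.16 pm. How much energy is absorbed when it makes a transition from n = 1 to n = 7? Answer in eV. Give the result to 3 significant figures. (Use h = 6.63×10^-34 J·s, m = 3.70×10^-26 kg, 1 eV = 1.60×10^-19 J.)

E_1 = h²/(8mL²) = 1.487×10^-19 J.
|ΔE| = |1² − 7²|·E_1 = 48·1.487×10^-19 J = 7.138×10^-18 J = 44.6 eV.

|ΔE| = 44.6 eV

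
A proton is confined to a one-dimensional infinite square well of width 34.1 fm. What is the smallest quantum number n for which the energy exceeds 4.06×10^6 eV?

n = 5

E_1 = h²/(8m_pL²) = 2.821×10^-14 J = 1.761×10^5 eV.
Need n² > 4.06×10^6/1.761×10^5 = 23.06, i.e. n > 4.802.
The smallest integer satisfying this is n = 5.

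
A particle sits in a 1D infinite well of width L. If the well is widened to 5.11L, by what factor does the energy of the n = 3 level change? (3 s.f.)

E_n ∝ 1/L², so the energy scales by 1/5.11² = 0.0383.

0.0383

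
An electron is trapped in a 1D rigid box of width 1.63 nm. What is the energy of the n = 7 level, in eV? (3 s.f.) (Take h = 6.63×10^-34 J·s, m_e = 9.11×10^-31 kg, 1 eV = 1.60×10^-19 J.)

For an infinite well E_n = n²h²/(8m_eL²), so E_1 = h²/(8m_eL²) = (6.63×10^-34)²/(8·9.11×10^-31·(1.63×10^-9 m)²) = 2.270×10^-20 J.
Then E_7 = 7²·E_1 = 49·2.270×10^-20 J = 1.112×10^-18 J.
Converting, E_7 = 1.112×10^-18 J / (1.60×10^-19 J/eV) = 6.95 eV.

E_7 = 6.95 eV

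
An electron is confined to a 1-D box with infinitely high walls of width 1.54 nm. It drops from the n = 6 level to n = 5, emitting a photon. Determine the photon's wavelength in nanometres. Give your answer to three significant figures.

λ = 711 nm

E_1 = h²/(8m_eL²) = 2.540×10^-20 J, so ΔE = (6² − 5²)E_1 = 2.794×10^-19 J.
λ = hc/ΔE = (6.626×10^-34·2.998×10^8)/2.794×10^-19 = 7.11×10^-7 m = 711 nm.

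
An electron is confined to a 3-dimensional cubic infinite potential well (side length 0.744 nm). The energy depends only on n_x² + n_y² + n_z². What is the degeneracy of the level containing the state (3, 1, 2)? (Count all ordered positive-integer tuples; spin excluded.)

The level has n_x² + n_y² + n_z² = 14. The ordered positive-integer solutions are (1, 2, 3), (1, 3, 2), (2, 1, 3), (2, 3, 1), (3, 1, 2), (3, 2, 1).
That gives 6 states.

degeneracy = 6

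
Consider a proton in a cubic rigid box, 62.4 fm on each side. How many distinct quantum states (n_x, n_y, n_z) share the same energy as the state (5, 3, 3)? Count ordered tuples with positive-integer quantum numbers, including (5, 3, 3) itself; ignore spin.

degeneracy = 3

The level has n_x² + n_y² + n_z² = 43. The ordered positive-integer solutions are (3, 3, 5), (3, 5, 3), (5, 3, 3).
That gives 3 states.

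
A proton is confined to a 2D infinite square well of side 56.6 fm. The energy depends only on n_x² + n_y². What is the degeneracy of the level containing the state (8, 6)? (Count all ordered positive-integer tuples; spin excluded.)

degeneracy = 2

The level has n_x² + n_y² = 100. The ordered positive-integer solutions are (6, 8), (8, 6).
That gives 2 states.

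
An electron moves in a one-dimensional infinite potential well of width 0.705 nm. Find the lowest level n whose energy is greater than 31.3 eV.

E_1 = h²/(8m_eL²) = 1.212×10^-19 J = 0.7566 eV.
Need n² > 31.3/0.7566 = 41.37, i.e. n > 6.432.
The smallest integer satisfying this is n = 7.

n = 7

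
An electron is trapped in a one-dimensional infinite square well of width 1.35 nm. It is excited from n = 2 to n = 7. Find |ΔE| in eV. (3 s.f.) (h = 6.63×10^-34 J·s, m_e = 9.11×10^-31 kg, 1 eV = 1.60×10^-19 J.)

|ΔE| = 9.31 eV

E_1 = h²/(8m_eL²) = 3.309×10^-20 J.
|ΔE| = |2² − 7²|·E_1 = 45·3.309×10^-20 J = 1.489×10^-18 J = 9.31 eV.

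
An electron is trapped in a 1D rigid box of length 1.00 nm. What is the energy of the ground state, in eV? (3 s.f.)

For an infinite well E_n = n²h²/(8m_eL²), so E_1 = h²/(8m_eL²) = (6.626×10^-34)²/(8·9.109×10^-31·(1.00×10^-9 m)²) = 6.025×10^-20 J.
Converting, E_1 = 6.025×10^-20 J / (1.602×10^-19 J/eV) = 0.376 eV.

E_1 = 0.376 eV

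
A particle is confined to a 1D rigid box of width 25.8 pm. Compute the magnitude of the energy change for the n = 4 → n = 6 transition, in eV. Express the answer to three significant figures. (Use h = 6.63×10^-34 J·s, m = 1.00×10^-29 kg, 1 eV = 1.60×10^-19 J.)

E_1 = h²/(8mL²) = 8.255×10^-18 J.
|ΔE| = |4² − 6²|·E_1 = 20·8.255×10^-18 J = 1.651×10^-16 J = 1.03×10^3 eV.

|ΔE| = 1.03×10^3 eV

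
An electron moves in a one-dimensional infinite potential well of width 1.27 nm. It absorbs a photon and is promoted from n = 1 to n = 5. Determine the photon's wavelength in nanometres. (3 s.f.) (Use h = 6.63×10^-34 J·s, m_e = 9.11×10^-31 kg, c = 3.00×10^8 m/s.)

λ = 222 nm

E_1 = h²/(8m_eL²) = 3.739×10^-20 J, so ΔE = (5² − 1²)E_1 = 8.974×10^-19 J.
λ = hc/ΔE = (6.63×10^-34·3.00×10^8)/8.974×10^-19 = 2.22×10^-7 m = 222 nm.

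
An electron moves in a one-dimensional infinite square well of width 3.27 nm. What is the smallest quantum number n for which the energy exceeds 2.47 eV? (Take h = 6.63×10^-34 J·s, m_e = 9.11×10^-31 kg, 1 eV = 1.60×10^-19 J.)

n = 9

E_1 = h²/(8m_eL²) = 5.641×10^-21 J = 0.03526 eV.
Need n² > 2.47/0.03526 = 70.05, i.e. n > 8.370.
The smallest integer satisfying this is n = 9.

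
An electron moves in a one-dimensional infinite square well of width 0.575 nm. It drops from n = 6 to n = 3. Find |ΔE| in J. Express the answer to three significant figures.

|ΔE| = 4.92×10^-18 J

E_1 = h²/(8m_eL²) = 1.822×10^-19 J.
|ΔE| = |6² − 3²|·E_1 = 27·1.822×10^-19 J = 4.92×10^-18 J.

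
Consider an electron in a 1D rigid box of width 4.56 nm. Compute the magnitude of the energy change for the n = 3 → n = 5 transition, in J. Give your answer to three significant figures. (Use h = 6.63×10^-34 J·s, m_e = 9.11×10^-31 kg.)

E_1 = h²/(8m_eL²) = 2.901×10^-21 J.
|ΔE| = |3² − 5²|·E_1 = 16·2.901×10^-21 J = 4.64×10^-20 J.

|ΔE| = 4.64×10^-20 J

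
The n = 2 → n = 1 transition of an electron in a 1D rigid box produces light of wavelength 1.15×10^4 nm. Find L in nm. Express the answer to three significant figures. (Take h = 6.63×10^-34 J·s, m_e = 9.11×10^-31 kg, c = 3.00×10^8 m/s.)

L = 3.23 nm

The photon carries ΔE = hc/λ = 6.63×10^-34·3.00×10^8/1.15×10^-5 m = 1.730×10^-20 J.
Since ΔE = (2² − 1²)E_1, E_1 = 5.767×10^-21 J, and L = h/√(8m_eE_1) = 3.23×10^-9 m = 3.23 nm.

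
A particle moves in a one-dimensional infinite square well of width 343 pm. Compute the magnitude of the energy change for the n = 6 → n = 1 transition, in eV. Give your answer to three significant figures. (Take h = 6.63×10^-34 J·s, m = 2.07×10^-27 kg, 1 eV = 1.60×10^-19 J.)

|ΔE| = 0.0494 eV

E_1 = h²/(8mL²) = 2.256×10^-22 J.
|ΔE| = |6² − 1²|·E_1 = 35·2.256×10^-22 J = 7.896×10^-21 J = 0.0494 eV.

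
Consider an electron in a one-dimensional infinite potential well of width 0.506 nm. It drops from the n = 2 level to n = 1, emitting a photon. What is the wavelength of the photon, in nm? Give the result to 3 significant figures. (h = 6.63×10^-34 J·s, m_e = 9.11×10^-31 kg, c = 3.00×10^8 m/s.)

E_1 = h²/(8m_eL²) = 2.356×10^-19 J, so ΔE = (2² − 1²)E_1 = 7.068×10^-19 J.
λ = hc/ΔE = (6.63×10^-34·3.00×10^8)/7.068×10^-19 = 2.81×10^-7 m = 281 nm.

λ = 281 nm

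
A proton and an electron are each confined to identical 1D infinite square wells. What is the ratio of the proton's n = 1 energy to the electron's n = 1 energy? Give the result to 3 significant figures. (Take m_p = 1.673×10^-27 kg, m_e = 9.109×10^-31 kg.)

E_n ∝ 1/m at fixed n and L, so the ratio is m_e/m_p = 9.109×10^-31/1.673×10^-27 = 5.44×10^-4.

5.44×10^-4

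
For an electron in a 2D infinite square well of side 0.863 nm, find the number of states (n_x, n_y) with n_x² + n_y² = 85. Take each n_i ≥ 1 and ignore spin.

degeneracy = 4

The level has n_x² + n_y² = 85. The ordered positive-integer solutions are (2, 9), (6, 7), (7, 6), (9, 2).
That gives 4 states.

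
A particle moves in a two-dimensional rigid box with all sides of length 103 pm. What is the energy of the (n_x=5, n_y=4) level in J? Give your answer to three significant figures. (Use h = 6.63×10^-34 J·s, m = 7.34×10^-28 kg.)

E = 2.89×10^-19 J

For a 2D rectangular well E = (h²/8m)·Σ n_i²/L_i² = (6.63×10^-34)²/(8·7.34×10^-28) · [5²/(103 pm)² + 4²/(103 pm)²].
Evaluating gives E = 2.89×10^-19 J.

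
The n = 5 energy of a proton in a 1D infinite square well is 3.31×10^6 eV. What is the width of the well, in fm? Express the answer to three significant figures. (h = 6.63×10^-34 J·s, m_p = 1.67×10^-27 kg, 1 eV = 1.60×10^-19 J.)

From E_n = n²h²/(8m_pL²), L = n·h/√(8m_pE_n).
E_5 = 3.31×10^6 eV = 5.296×10^-13 J, so L = 5·6.63×10^-34/√(8·1.67×10^-27·5.296×10^-13) = 3.94×10^-14 m = 39.4 fm.

L = 39.4 fm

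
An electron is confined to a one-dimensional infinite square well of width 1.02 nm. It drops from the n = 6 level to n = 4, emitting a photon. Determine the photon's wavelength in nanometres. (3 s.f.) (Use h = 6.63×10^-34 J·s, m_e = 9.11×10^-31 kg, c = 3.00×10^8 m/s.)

E_1 = h²/(8m_eL²) = 5.797×10^-20 J, so ΔE = (6² − 4²)E_1 = 1.159×10^-18 J.
λ = hc/ΔE = (6.63×10^-34·3.00×10^8)/1.159×10^-18 = 1.72×10^-7 m = 172 nm.

λ = 172 nm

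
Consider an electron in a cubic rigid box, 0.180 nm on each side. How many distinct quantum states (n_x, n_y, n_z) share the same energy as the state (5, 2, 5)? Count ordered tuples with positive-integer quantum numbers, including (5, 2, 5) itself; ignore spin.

degeneracy = 12

The level has n_x² + n_y² + n_z² = 54. The ordered positive-integer solutions are (1, 2, 7), (1, 7, 2), (2, 1, 7), (2, 5, 5), (2, 7, 1), (3, 3, 6), (3, 6, 3), (5, 2, 5), (5, 5, 2), (6, 3, 3), (7, 1, 2), (7, 2, 1).
That gives 12 states.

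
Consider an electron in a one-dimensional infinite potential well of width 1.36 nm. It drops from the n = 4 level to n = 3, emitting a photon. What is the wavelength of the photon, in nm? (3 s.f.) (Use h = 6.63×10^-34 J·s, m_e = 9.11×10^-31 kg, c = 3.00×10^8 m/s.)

E_1 = h²/(8m_eL²) = 3.261×10^-20 J, so ΔE = (4² − 3²)E_1 = 2.283×10^-19 J.
λ = hc/ΔE = (6.63×10^-34·3.00×10^8)/2.283×10^-19 = 8.71×10^-7 m = 871 nm.

λ = 871 nm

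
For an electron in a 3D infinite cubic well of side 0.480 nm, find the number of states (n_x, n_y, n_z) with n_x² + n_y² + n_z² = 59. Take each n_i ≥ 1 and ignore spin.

The level has n_x² + n_y² + n_z² = 59. The ordered positive-integer solutions are (1, 3, 7), (1, 7, 3), (3, 1, 7), (3, 5, 5), (3, 7, 1), (5, 3, 5), (5, 5, 3), (7, 1, 3), (7, 3, 1).
That gives 9 states.

degeneracy = 9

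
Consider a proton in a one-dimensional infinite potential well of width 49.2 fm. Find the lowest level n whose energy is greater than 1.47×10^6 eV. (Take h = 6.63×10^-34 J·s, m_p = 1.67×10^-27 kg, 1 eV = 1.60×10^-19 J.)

E_1 = h²/(8m_pL²) = 1.359×10^-14 J = 8.494×10^4 eV.
Need n² > 1.47×10^6/8.494×10^4 = 17.31, i.e. n > 4.161.
The smallest integer satisfying this is n = 5.

n = 5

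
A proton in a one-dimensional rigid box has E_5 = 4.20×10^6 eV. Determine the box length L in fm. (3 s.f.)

L = 34.9 fm

From E_n = n²h²/(8m_pL²), L = n·h/√(8m_pE_n).
E_5 = 4.20×10^6 eV = 6.728×10^-13 J, so L = 5·6.626×10^-34/√(8·1.673×10^-27·6.728×10^-13) = 3.49×10^-14 m = 34.9 fm.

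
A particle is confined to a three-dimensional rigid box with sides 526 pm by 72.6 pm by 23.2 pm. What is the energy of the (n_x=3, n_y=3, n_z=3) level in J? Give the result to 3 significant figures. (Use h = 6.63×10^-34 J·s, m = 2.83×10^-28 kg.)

For a 3D rectangular well E = (h²/8m)·Σ n_i²/L_i² = (6.63×10^-34)²/(8·2.83×10^-28) · [3²/(526 pm)² + 3²/(72.6 pm)² + 3²/(23.2 pm)²].
Evaluating gives E = 3.58×10^-18 J.

E = 3.58×10^-18 J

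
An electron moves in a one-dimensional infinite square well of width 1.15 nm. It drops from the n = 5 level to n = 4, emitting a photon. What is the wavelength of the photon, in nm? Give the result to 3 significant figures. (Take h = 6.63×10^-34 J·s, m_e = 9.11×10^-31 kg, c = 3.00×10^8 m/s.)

E_1 = h²/(8m_eL²) = 4.561×10^-20 J, so ΔE = (5² − 4²)E_1 = 4.105×10^-19 J.
λ = hc/ΔE = (6.63×10^-34·3.00×10^8)/4.105×10^-19 = 4.85×10^-7 m = 485 nm.

λ = 485 nm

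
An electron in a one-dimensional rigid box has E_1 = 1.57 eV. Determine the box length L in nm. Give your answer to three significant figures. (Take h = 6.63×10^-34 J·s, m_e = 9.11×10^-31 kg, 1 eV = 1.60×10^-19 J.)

L = 0.490 nm

From E_n = n²h²/(8m_eL²), L = n·h/√(8m_eE_n).
E_1 = 1.57 eV = 2.512×10^-19 J, so L = 1·6.63×10^-34/√(8·9.11×10^-31·2.512×10^-19) = 4.90×10^-10 m = 0.490 nm.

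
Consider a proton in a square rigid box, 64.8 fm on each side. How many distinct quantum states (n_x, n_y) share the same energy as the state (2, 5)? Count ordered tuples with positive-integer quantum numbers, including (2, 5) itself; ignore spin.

The level has n_x² + n_y² = 29. The ordered positive-integer solutions are (2, 5), (5, 2).
That gives 2 states.

degeneracy = 2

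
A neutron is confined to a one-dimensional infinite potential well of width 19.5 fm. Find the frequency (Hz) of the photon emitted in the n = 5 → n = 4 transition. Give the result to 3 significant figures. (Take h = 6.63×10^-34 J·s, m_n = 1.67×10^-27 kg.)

f = 1.17×10^21 Hz

E_1 = h²/(8m_nL²) = 8.653×10^-14 J and ΔE = (5² − 4²)E_1 = 7.788×10^-13 J.
f = ΔE/h = 7.788×10^-13/6.63×10^-34 = 1.17×10^21 Hz.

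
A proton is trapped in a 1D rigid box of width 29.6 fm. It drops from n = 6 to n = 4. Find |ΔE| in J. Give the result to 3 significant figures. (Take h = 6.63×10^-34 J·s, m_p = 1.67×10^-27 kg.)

|ΔE| = 7.51×10^-13 J

E_1 = h²/(8m_pL²) = 3.755×10^-14 J.
|ΔE| = |6² − 4²|·E_1 = 20·3.755×10^-14 J = 7.51×10^-13 J.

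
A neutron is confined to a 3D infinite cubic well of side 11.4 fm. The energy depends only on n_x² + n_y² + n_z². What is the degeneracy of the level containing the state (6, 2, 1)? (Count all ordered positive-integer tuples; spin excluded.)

The level has n_x² + n_y² + n_z² = 41. The ordered positive-integer solutions are (1, 2, 6), (1, 6, 2), (2, 1, 6), (2, 6, 1), (3, 4, 4), (4, 3, 4), (4, 4, 3), (6, 1, 2), (6, 2, 1).
That gives 9 states.

degeneracy = 9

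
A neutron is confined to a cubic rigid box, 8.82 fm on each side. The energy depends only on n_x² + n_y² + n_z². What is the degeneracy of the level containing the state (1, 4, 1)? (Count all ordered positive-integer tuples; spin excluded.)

degeneracy = 3

The level has n_x² + n_y² + n_z² = 18. The ordered positive-integer solutions are (1, 1, 4), (1, 4, 1), (4, 1, 1).
That gives 3 states.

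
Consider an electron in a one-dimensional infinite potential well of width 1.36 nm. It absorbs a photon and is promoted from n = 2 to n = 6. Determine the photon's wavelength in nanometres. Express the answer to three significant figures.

E_1 = h²/(8m_eL²) = 3.257×10^-20 J, so ΔE = (6² − 2²)E_1 = 1.042×10^-18 J.
λ = hc/ΔE = (6.626×10^-34·2.998×10^8)/1.042×10^-18 = 1.91×10^-7 m = 191 nm.

λ = 191 nm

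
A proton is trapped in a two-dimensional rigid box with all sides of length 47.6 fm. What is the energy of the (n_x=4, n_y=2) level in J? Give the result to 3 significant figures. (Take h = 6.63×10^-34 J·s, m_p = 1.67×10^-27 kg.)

E = 2.90×10^-13 J

For a 2D rectangular well E = (h²/8m_p)·Σ n_i²/L_i² = (6.63×10^-34)²/(8·1.67×10^-27) · [4²/(47.6 fm)² + 2²/(47.6 fm)²].
Evaluating gives E = 2.90×10^-13 J.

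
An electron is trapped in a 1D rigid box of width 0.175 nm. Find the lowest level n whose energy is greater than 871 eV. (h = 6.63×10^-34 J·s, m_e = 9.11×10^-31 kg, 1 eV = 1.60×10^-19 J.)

n = 9

E_1 = h²/(8m_eL²) = 1.969×10^-18 J = 12.31 eV.
Need n² > 871/12.31 = 70.76, i.e. n > 8.412.
The smallest integer satisfying this is n = 9.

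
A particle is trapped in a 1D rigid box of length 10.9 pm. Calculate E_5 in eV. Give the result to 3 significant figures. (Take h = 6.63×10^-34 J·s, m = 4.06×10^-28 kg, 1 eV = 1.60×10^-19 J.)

For an infinite well E_n = n²h²/(8mL²), so E_1 = h²/(8mL²) = (6.63×10^-34)²/(8·4.06×10^-28·(1.09×10^-11 m)²) = 1.139×10^-18 J.
Then E_5 = 5²·E_1 = 25·1.139×10^-18 J = 2.848×10^-17 J.
Converting, E_5 = 2.848×10^-17 J / (1.60×10^-19 J/eV) = 178 eV.

E_5 = 178 eV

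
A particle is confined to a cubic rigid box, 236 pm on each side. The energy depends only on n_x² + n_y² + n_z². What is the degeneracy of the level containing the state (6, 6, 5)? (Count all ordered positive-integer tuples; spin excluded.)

The level has n_x² + n_y² + n_z² = 97. The ordered positive-integer solutions are (5, 6, 6), (6, 5, 6), (6, 6, 5).
That gives 3 states.

degeneracy = 3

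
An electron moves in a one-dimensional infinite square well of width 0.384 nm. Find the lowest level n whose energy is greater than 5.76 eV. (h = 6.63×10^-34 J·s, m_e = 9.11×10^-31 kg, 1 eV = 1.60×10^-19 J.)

E_1 = h²/(8m_eL²) = 4.090×10^-19 J = 2.556 eV.
Need n² > 5.76/2.556 = 2.254, i.e. n > 1.501.
The smallest integer satisfying this is n = 2.

n = 2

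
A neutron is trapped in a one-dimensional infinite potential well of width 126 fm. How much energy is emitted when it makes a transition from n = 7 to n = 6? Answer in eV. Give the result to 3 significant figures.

E_1 = h²/(8m_nL²) = 2.064×10^-15 J.
|ΔE| = |7² − 6²|·E_1 = 13·2.064×10^-15 J = 2.683×10^-14 J = 1.67×10^5 eV.

|ΔE| = 1.67×10^5 eV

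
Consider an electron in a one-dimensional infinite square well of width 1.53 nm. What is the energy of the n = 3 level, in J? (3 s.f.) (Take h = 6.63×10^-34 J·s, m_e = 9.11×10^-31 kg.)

E_3 = 2.32×10^-19 J

For an infinite well E_n = n²h²/(8m_eL²), so E_1 = h²/(8m_eL²) = (6.63×10^-34)²/(8·9.11×10^-31·(1.53×10^-9 m)²) = 2.577×10^-20 J.
Then E_3 = 3²·E_1 = 9·2.577×10^-20 J = 2.32×10^-19 J.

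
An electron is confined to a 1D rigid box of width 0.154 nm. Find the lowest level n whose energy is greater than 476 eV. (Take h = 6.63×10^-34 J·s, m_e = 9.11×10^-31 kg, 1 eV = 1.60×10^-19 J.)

n = 6

E_1 = h²/(8m_eL²) = 2.543×10^-18 J = 15.89 eV.
Need n² > 476/15.89 = 29.96, i.e. n > 5.474.
The smallest integer satisfying this is n = 6.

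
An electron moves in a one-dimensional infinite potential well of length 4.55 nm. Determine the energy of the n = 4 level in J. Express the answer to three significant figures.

E_4 = 4.66×10^-20 J

For an infinite well E_n = n²h²/(8m_eL²), so E_1 = h²/(8m_eL²) = (6.626×10^-34)²/(8·9.109×10^-31·(4.55×10^-9 m)²) = 2.910×10^-21 J.
Then E_4 = 4²·E_1 = 16·2.910×10^-21 J = 4.66×10^-20 J.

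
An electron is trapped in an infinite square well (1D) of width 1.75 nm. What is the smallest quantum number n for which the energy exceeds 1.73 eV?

n = 4

E_1 = h²/(8m_eL²) = 1.967×10^-20 J = 0.1228 eV.
Need n² > 1.73/0.1228 = 14.09, i.e. n > 3.754.
The smallest integer satisfying this is n = 4.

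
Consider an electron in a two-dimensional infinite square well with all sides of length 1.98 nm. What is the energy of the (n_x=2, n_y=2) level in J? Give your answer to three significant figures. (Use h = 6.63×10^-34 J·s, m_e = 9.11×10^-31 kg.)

E = 1.23×10^-19 J

For a 2D rectangular well E = (h²/8m_e)·Σ n_i²/L_i² = (6.63×10^-34)²/(8·9.11×10^-31) · [2²/(1.98 nm)² + 2²/(1.98 nm)²].
Evaluating gives E = 1.23×10^-19 J.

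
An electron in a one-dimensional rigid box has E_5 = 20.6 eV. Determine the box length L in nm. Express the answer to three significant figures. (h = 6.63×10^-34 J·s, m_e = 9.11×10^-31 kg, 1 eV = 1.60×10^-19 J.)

L = 0.676 nm

From E_n = n²h²/(8m_eL²), L = n·h/√(8m_eE_n).
E_5 = 20.6 eV = 3.296×10^-18 J, so L = 5·6.63×10^-34/√(8·9.11×10^-31·3.296×10^-18) = 6.76×10^-10 m = 0.676 nm.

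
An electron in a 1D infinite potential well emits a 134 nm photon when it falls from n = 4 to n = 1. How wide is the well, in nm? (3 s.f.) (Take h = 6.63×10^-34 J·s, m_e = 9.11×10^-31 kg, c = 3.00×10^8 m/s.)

L = 0.781 nm

The photon carries ΔE = hc/λ = 6.63×10^-34·3.00×10^8/1.34×10^-7 m = 1.484×10^-18 J.
Since ΔE = (4² − 1²)E_1, E_1 = 9.893×10^-20 J, and L = h/√(8m_eE_1) = 7.81×10^-10 m = 0.781 nm.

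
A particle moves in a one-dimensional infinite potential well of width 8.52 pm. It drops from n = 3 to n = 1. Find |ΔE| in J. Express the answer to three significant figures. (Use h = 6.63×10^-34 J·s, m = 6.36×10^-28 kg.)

E_1 = h²/(8mL²) = 1.190×10^-18 J.
|ΔE| = |3² − 1²|·E_1 = 8·1.190×10^-18 J = 9.52×10^-18 J.

|ΔE| = 9.52×10^-18 J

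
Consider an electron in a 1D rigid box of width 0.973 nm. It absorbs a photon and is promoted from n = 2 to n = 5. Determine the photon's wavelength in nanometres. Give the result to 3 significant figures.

λ = 149 nm

E_1 = h²/(8m_eL²) = 6.364×10^-20 J, so ΔE = (5² − 2²)E_1 = 1.336×10^-18 J.
λ = hc/ΔE = (6.626×10^-34·2.998×10^8)/1.336×10^-18 = 1.49×10^-7 m = 149 nm.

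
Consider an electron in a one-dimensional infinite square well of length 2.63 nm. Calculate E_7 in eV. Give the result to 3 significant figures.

For an infinite well E_n = n²h²/(8m_eL²), so E_1 = h²/(8m_eL²) = (6.626×10^-34)²/(8·9.109×10^-31·(2.63×10^-9 m)²) = 8.710×10^-21 J.
Then E_7 = 7²·E_1 = 49·8.710×10^-21 J = 4.268×10^-19 J.
Converting, E_7 = 4.268×10^-19 J / (1.602×10^-19 J/eV) = 2.66 eV.

E_7 = 2.66 eV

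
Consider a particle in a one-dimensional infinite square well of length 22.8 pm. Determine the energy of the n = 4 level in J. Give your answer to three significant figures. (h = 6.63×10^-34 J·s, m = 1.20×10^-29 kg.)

E_4 = 1.41×10^-16 J

For an infinite well E_n = n²h²/(8mL²), so E_1 = h²/(8mL²) = (6.63×10^-34)²/(8·1.20×10^-29·(2.28×10^-11 m)²) = 8.808×10^-18 J.
Then E_4 = 4²·E_1 = 16·8.808×10^-18 J = 1.41×10^-16 J.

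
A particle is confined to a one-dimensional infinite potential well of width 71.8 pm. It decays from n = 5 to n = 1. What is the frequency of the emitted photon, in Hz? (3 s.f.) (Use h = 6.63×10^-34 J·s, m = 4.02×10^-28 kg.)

f = 9.60×10^14 Hz

E_1 = h²/(8mL²) = 2.651×10^-20 J and ΔE = (5² − 1²)E_1 = 6.362×10^-19 J.
f = ΔE/h = 6.362×10^-19/6.63×10^-34 = 9.60×10^14 Hz.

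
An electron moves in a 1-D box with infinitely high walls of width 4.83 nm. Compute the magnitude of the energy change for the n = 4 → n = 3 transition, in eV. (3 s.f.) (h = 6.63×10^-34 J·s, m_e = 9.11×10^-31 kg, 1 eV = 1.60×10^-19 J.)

E_1 = h²/(8m_eL²) = 2.585×10^-21 J.
|ΔE| = |4² − 3²|·E_1 = 7·2.585×10^-21 J = 1.809×10^-20 J = 0.113 eV.

|ΔE| = 0.113 eV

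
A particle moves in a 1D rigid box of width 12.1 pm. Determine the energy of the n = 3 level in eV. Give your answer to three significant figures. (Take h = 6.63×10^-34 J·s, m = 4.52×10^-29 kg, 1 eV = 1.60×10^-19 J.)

For an infinite well E_n = n²h²/(8mL²), so E_1 = h²/(8mL²) = (6.63×10^-34)²/(8·4.52×10^-29·(1.21×10^-11 m)²) = 8.303×10^-18 J.
Then E_3 = 3²·E_1 = 9·8.303×10^-18 J = 7.473×10^-17 J.
Converting, E_3 = 7.473×10^-17 J / (1.60×10^-19 J/eV) = 467 eV.

E_3 = 467 eV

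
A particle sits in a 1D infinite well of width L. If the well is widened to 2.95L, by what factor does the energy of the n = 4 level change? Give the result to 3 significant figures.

0.115

E_n ∝ 1/L², so the energy scales by 1/2.95² = 0.115.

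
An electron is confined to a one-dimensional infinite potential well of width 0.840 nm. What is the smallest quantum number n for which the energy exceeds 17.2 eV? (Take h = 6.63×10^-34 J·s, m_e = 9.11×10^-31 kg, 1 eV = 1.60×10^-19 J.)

E_1 = h²/(8m_eL²) = 8.548×10^-20 J = 0.5343 eV.
Need n² > 17.2/0.5343 = 32.19, i.e. n > 5.674.
The smallest integer satisfying this is n = 6.

n = 6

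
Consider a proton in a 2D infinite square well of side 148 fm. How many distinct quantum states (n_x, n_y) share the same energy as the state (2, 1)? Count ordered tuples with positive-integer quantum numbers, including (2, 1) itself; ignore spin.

degeneracy = 2

The level has n_x² + n_y² = 5. The ordered positive-integer solutions are (1, 2), (2, 1).
That gives 2 states.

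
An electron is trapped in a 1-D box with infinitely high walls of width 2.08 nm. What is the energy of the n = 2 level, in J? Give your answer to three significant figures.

For an infinite well E_n = n²h²/(8m_eL²), so E_1 = h²/(8m_eL²) = (6.626×10^-34)²/(8·9.109×10^-31·(2.08×10^-9 m)²) = 1.393×10^-20 J.
Then E_2 = 2²·E_1 = 4·1.393×10^-20 J = 5.57×10^-20 J.

E_2 = 5.57×10^-20 J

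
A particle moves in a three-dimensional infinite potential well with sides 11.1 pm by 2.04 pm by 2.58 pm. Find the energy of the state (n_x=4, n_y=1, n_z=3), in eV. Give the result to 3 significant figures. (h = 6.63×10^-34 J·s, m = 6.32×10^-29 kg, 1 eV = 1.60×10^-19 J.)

E = 9.36×10^3 eV

For a 3D rectangular well E = (h²/8m)·Σ n_i²/L_i² = (6.63×10^-34)²/(8·6.32×10^-29) · [4²/(11.1 pm)² + 1²/(2.04 pm)² + 3²/(2.58 pm)²].
Evaluating gives E = 1.497×10^-15 J = 9.36×10^3 eV.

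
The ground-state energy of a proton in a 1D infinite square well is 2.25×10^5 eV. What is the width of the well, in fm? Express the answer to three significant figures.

L = 30.2 fm

From E_n = n²h²/(8m_pL²), L = n·h/√(8m_pE_n).
E_1 = 2.25×10^5 eV = 3.604×10^-14 J, so L = 1·6.626×10^-34/√(8·1.673×10^-27·3.604×10^-14) = 3.02×10^-14 m = 30.2 fm.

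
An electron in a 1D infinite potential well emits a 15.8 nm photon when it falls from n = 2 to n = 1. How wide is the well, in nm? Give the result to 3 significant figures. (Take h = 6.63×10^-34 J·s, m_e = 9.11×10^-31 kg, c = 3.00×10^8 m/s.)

The photon carries ΔE = hc/λ = 6.63×10^-34·3.00×10^8/1.58×10^-8 m = 1.259×10^-17 J.
Since ΔE = (2² − 1²)E_1, E_1 = 4.197×10^-18 J, and L = h/√(8m_eE_1) = 1.20×10^-10 m = 0.120 nm.

L = 0.120 nm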